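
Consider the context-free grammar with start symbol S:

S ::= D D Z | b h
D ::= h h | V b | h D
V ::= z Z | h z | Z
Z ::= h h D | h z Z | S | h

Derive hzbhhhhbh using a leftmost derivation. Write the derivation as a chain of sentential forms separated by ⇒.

S ⇒ DDZ   [S ::= D D Z]
DDZ ⇒ VbDZ   [D ::= V b]
VbDZ ⇒ hzbDZ   [V ::= h z]
hzbDZ ⇒ hzbVbZ   [D ::= V b]
hzbVbZ ⇒ hzbZbZ   [V ::= Z]
hzbZbZ ⇒ hzbhhDbZ   [Z ::= h h D]
hzbhhDbZ ⇒ hzbhhhhbZ   [D ::= h h]
hzbhhhhbZ ⇒ hzbhhhhbh   [Z ::= h]

S ⇒ DDZ ⇒ VbDZ ⇒ hzbDZ ⇒ hzbVbZ ⇒ hzbZbZ ⇒ hzbhhDbZ ⇒ hzbhhhhbZ ⇒ hzbhhhhbh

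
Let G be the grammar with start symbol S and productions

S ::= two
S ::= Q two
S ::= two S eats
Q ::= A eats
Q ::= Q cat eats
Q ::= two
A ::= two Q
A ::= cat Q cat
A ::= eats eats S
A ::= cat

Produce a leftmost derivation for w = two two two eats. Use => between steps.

S => two S eats => two Q two eats => two two two eats

S => two S eats   [S ::= two S eats]
two S eats => two Q two eats   [S ::= Q two]
two Q two eats => two two two eats   [Q ::= two]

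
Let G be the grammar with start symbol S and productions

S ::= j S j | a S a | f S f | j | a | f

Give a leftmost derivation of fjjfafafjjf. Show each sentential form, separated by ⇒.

S⇒fSf⇒fjSjf⇒fjjSjjf⇒fjjfSfjjf⇒fjjfaSafjjf⇒fjjfafafjjf

S ⇒ fSf   [S ::= f S f]
fSf ⇒ fjSjf   [S ::= j S j]
fjSjf ⇒ fjjSjjf   [S ::= j S j]
fjjSjjf ⇒ fjjfSfjjf   [S ::= f S f]
fjjfSfjjf ⇒ fjjfaSafjjf   [S ::= a S a]
fjjfaSafjjf ⇒ fjjfafafjjf   [S ::= f]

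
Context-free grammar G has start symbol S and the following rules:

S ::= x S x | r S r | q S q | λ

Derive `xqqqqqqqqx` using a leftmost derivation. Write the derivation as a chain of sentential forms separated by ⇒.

S ⇒ xSx   [S ::= x S x]
xSx ⇒ xqSqx   [S ::= q S q]
xqSqx ⇒ xqqSqqx   [S ::= q S q]
xqqSqqx ⇒ xqqqSqqqx   [S ::= q S q]
xqqqSqqqx ⇒ xqqqqSqqqqx   [S ::= q S q]
xqqqqSqqqqx ⇒ xqqqqqqqqx   [S ::= λ]

S ⇒ xSx ⇒ xqSqx ⇒ xqqSqqx ⇒ xqqqSqqqx ⇒ xqqqqSqqqqx ⇒ xqqqqqqqqx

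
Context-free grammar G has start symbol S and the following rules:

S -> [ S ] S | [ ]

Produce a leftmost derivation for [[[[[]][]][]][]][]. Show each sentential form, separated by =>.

S => [S]S => [[S]S]S => [[[S]S]S]S => [[[[S]S]S]S]S => [[[[[]]S]S]S]S => [[[[[]][]]S]S]S => [[[[[]][]][]]S]S => [[[[[]][]][]][]]S => [[[[[]][]][]][]][]

S => [S]S   [S -> [ S ] S]
[S]S => [[S]S]S   [S -> [ S ] S]
[[S]S]S => [[[S]S]S]S   [S -> [ S ] S]
[[[S]S]S]S => [[[[S]S]S]S]S   [S -> [ S ] S]
[[[[S]S]S]S]S => [[[[[]]S]S]S]S   [S -> [ ]]
[[[[[]]S]S]S]S => [[[[[]][]]S]S]S   [S -> [ ]]
[[[[[]][]]S]S]S => [[[[[]][]][]]S]S   [S -> [ ]]
[[[[[]][]][]]S]S => [[[[[]][]][]][]]S   [S -> [ ]]
[[[[[]][]][]][]]S => [[[[[]][]][]][]][]   [S -> [ ]]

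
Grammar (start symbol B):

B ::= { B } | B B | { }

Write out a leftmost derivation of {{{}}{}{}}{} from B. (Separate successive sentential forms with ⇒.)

B⇒BB⇒{B}B⇒{BB}B⇒{BBB}B⇒{{B}BB}B⇒{{{}}BB}B⇒{{{}}{}B}B⇒{{{}}{}{}}B⇒{{{}}{}{}}{}

B ⇒ BB   [B ::= B B]
BB ⇒ {B}B   [B ::= { B }]
{B}B ⇒ {BB}B   [B ::= B B]
{BB}B ⇒ {BBB}B   [B ::= B B]
{BBB}B ⇒ {{B}BB}B   [B ::= { B }]
{{B}BB}B ⇒ {{{}}BB}B   [B ::= { }]
{{{}}BB}B ⇒ {{{}}{}B}B   [B ::= { }]
{{{}}{}B}B ⇒ {{{}}{}{}}B   [B ::= { }]
{{{}}{}{}}B ⇒ {{{}}{}{}}{}   [B ::= { }]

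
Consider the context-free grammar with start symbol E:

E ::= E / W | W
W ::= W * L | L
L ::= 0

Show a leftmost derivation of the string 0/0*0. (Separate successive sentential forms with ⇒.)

E ⇒ E/W ⇒ W/W ⇒ L/W ⇒ 0/W ⇒ 0/W*L ⇒ 0/L*L ⇒ 0/0*L ⇒ 0/0*0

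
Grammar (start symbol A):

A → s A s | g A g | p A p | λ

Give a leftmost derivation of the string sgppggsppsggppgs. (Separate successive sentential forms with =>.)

A => sAs => sgAgs => sgpApgs => sgppAppgs => sgppgAgppgs => sgppggAggppgs => sgppggsAsggppgs => sgppggspApsggppgs => sgppggsppsggppgs

A => sAs   [A → s A s]
sAs => sgAgs   [A → g A g]
sgAgs => sgpApgs   [A → p A p]
sgpApgs => sgppAppgs   [A → p A p]
sgppAppgs => sgppgAgppgs   [A → g A g]
sgppgAgppgs => sgppggAggppgs   [A → g A g]
sgppggAggppgs => sgppggsAsggppgs   [A → s A s]
sgppggsAsggppgs => sgppggspApsggppgs   [A → p A p]
sgppggspApsggppgs => sgppggsppsggppgs   [A → λ]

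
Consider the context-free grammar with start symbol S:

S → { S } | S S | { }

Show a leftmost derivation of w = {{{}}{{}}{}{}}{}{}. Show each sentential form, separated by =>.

S => SS   [S → S S]
SS => SSS   [S → S S]
SSS => {S}SS   [S → { S }]
{S}SS => {SS}SS   [S → S S]
{SS}SS => {SSS}SS   [S → S S]
{SSS}SS => {{S}SS}SS   [S → { S }]
{{S}SS}SS => {{{}}SS}SS   [S → { }]
{{{}}SS}SS => {{{}}SSS}SS   [S → S S]
{{{}}SSS}SS => {{{}}{S}SS}SS   [S → { S }]
{{{}}{S}SS}SS => {{{}}{{}}SS}SS   [S → { }]
{{{}}{{}}SS}SS => {{{}}{{}}{}S}SS   [S → { }]
{{{}}{{}}{}S}SS => {{{}}{{}}{}{}}SS   [S → { }]
{{{}}{{}}{}{}}SS => {{{}}{{}}{}{}}{}S   [S → { }]
{{{}}{{}}{}{}}{}S => {{{}}{{}}{}{}}{}{}   [S → { }]

S => SS => SSS => {S}SS => {SS}SS => {SSS}SS => {{S}SS}SS => {{{}}SS}SS => {{{}}SSS}SS => {{{}}{S}SS}SS => {{{}}{{}}SS}SS => {{{}}{{}}{}S}SS => {{{}}{{}}{}{}}SS => {{{}}{{}}{}{}}{}S => {{{}}{{}}{}{}}{}{}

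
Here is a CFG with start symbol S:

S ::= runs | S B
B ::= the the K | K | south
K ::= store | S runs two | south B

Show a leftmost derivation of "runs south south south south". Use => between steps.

S => S B   [S ::= S B]
S B => S B B   [S ::= S B]
S B B => S B B B   [S ::= S B]
S B B B => S B B B B   [S ::= S B]
S B B B B => runs B B B B   [S ::= runs]
runs B B B B => runs south B B B   [B ::= south]
runs south B B B => runs south south B B   [B ::= south]
runs south south B B => runs south south south B   [B ::= south]
runs south south south B => runs south south south south   [B ::= south]

S => S B => S B B => S B B B => S B B B B => runs B B B B => runs south B B B => runs south south B B => runs south south south B => runs south south south south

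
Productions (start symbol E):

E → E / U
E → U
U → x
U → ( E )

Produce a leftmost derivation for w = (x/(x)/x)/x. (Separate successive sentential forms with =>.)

E=>E/U=>U/U=>(E)/U=>(E/U)/U=>(E/U/U)/U=>(U/U/U)/U=>(x/U/U)/U=>(x/(E)/U)/U=>(x/(U)/U)/U=>(x/(x)/U)/U=>(x/(x)/x)/U=>(x/(x)/x)/x

E => E/U   [E → E / U]
E/U => U/U   [E → U]
U/U => (E)/U   [U → ( E )]
(E)/U => (E/U)/U   [E → E / U]
(E/U)/U => (E/U/U)/U   [E → E / U]
(E/U/U)/U => (U/U/U)/U   [E → U]
(U/U/U)/U => (x/U/U)/U   [U → x]
(x/U/U)/U => (x/(E)/U)/U   [U → ( E )]
(x/(E)/U)/U => (x/(U)/U)/U   [E → U]
(x/(U)/U)/U => (x/(x)/U)/U   [U → x]
(x/(x)/U)/U => (x/(x)/x)/U   [U → x]
(x/(x)/x)/U => (x/(x)/x)/x   [U → x]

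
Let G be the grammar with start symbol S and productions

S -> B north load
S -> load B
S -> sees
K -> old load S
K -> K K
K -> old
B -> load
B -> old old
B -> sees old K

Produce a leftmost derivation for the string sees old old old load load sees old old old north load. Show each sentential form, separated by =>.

S => B north load => sees old K north load => sees old K K north load => sees old old K north load => sees old old old load S north load => sees old old old load load B north load => sees old old old load load sees old K north load => sees old old old load load sees old K K north load => sees old old old load load sees old old K north load => sees old old old load load sees old old old north load

S => B north load   [S -> B north load]
B north load => sees old K north load   [B -> sees old K]
sees old K north load => sees old K K north load   [K -> K K]
sees old K K north load => sees old old K north load   [K -> old]
sees old old K north load => sees old old old load S north load   [K -> old load S]
sees old old old load S north load => sees old old old load load B north load   [S -> load B]
sees old old old load load B north load => sees old old old load load sees old K north load   [B -> sees old K]
sees old old old load load sees old K north load => sees old old old load load sees old K K north load   [K -> K K]
sees old old old load load sees old K K north load => sees old old old load load sees old old K north load   [K -> old]
sees old old old load load sees old old K north load => sees old old old load load sees old old old north load   [K -> old]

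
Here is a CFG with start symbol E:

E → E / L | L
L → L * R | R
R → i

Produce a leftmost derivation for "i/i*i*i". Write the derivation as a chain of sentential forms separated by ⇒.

E ⇒ E/L   [E → E / L]
E/L ⇒ L/L   [E → L]
L/L ⇒ R/L   [L → R]
R/L ⇒ i/L   [R → i]
i/L ⇒ i/L*R   [L → L * R]
i/L*R ⇒ i/L*R*R   [L → L * R]
i/L*R*R ⇒ i/R*R*R   [L → R]
i/R*R*R ⇒ i/i*R*R   [R → i]
i/i*R*R ⇒ i/i*i*R   [R → i]
i/i*i*R ⇒ i/i*i*i   [R → i]

E⇒E/L⇒L/L⇒R/L⇒i/L⇒i/L*R⇒i/L*R*R⇒i/R*R*R⇒i/i*R*R⇒i/i*i*R⇒i/i*i*i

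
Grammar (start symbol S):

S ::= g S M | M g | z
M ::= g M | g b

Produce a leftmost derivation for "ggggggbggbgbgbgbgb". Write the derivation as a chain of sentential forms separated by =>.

S => gSM   [S ::= g S M]
gSM => ggSMM   [S ::= g S M]
ggSMM => gggSMMM   [S ::= g S M]
gggSMMM => ggggSMMMM   [S ::= g S M]
ggggSMMMM => gggggSMMMMM   [S ::= g S M]
gggggSMMMMM => gggggMgMMMMM   [S ::= M g]
gggggMgMMMMM => ggggggbgMMMMM   [M ::= g b]
ggggggbgMMMMM => ggggggbggbMMMM   [M ::= g b]
ggggggbggbMMMM => ggggggbggbgbMMM   [M ::= g b]
ggggggbggbgbMMM => ggggggbggbgbgbMM   [M ::= g b]
ggggggbggbgbgbMM => ggggggbggbgbgbgbM   [M ::= g b]
ggggggbggbgbgbgbM => ggggggbggbgbgbgbgb   [M ::= g b]

S => gSM => ggSMM => gggSMMM => ggggSMMMM => gggggSMMMMM => gggggMgMMMMM => ggggggbgMMMMM => ggggggbggbMMMM => ggggggbggbgbMMM => ggggggbggbgbgbMM => ggggggbggbgbgbgbM => ggggggbggbgbgbgbgb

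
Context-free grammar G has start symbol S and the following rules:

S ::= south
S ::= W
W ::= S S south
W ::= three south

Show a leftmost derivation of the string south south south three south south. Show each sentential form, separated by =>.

S => W => S S south => W S south => S S south S south => south S south S south => south south south S south => south south south W south => south south south three south south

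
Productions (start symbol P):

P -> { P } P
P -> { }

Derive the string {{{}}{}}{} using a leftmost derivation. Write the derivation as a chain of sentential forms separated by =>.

P => {P}P => {{P}P}P => {{{}}P}P => {{{}}{}}P => {{{}}{}}{}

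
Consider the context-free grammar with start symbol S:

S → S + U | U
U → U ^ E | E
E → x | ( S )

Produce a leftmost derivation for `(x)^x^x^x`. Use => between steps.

S => U   [S → U]
U => U^E   [U → U ^ E]
U^E => U^E^E   [U → U ^ E]
U^E^E => U^E^E^E   [U → U ^ E]
U^E^E^E => E^E^E^E   [U → E]
E^E^E^E => (S)^E^E^E   [E → ( S )]
(S)^E^E^E => (U)^E^E^E   [S → U]
(U)^E^E^E => (E)^E^E^E   [U → E]
(E)^E^E^E => (x)^E^E^E   [E → x]
(x)^E^E^E => (x)^x^E^E   [E → x]
(x)^x^E^E => (x)^x^x^E   [E → x]
(x)^x^x^E => (x)^x^x^x   [E → x]

S=>U=>U^E=>U^E^E=>U^E^E^E=>E^E^E^E=>(S)^E^E^E=>(U)^E^E^E=>(E)^E^E^E=>(x)^E^E^E=>(x)^x^E^E=>(x)^x^x^E=>(x)^x^x^x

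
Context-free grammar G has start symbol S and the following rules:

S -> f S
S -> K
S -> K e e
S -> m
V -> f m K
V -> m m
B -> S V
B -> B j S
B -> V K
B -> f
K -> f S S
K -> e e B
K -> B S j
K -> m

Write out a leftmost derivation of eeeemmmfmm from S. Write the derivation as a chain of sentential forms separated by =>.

S => K   [S -> K]
K => eeB   [K -> e e B]
eeB => eeSV   [B -> S V]
eeSV => eeKV   [S -> K]
eeKV => eeeeBV   [K -> e e B]
eeeeBV => eeeeVKV   [B -> V K]
eeeeVKV => eeeemmKV   [V -> m m]
eeeemmKV => eeeemmmV   [K -> m]
eeeemmmV => eeeemmmfmK   [V -> f m K]
eeeemmmfmK => eeeemmmfmm   [K -> m]

S=>K=>eeB=>eeSV=>eeKV=>eeeeBV=>eeeeVKV=>eeeemmKV=>eeeemmmV=>eeeemmmfmK=>eeeemmmfmm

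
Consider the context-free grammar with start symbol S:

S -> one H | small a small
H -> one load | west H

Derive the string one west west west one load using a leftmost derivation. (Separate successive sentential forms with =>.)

S => one H => one west H => one west west H => one west west west H => one west west west one load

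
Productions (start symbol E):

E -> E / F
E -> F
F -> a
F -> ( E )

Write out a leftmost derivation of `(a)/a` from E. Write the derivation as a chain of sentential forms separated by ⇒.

E ⇒ E/F ⇒ F/F ⇒ (E)/F ⇒ (F)/F ⇒ (a)/F ⇒ (a)/a

E ⇒ E/F   [E -> E / F]
E/F ⇒ F/F   [E -> F]
F/F ⇒ (E)/F   [F -> ( E )]
(E)/F ⇒ (F)/F   [E -> F]
(F)/F ⇒ (a)/F   [F -> a]
(a)/F ⇒ (a)/a   [F -> a]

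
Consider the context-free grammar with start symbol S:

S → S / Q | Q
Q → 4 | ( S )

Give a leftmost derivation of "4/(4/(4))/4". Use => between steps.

S => S/Q   [S → S / Q]
S/Q => S/Q/Q   [S → S / Q]
S/Q/Q => Q/Q/Q   [S → Q]
Q/Q/Q => 4/Q/Q   [Q → 4]
4/Q/Q => 4/(S)/Q   [Q → ( S )]
4/(S)/Q => 4/(S/Q)/Q   [S → S / Q]
4/(S/Q)/Q => 4/(Q/Q)/Q   [S → Q]
4/(Q/Q)/Q => 4/(4/Q)/Q   [Q → 4]
4/(4/Q)/Q => 4/(4/(S))/Q   [Q → ( S )]
4/(4/(S))/Q => 4/(4/(Q))/Q   [S → Q]
4/(4/(Q))/Q => 4/(4/(4))/Q   [Q → 4]
4/(4/(4))/Q => 4/(4/(4))/4   [Q → 4]

S=>S/Q=>S/Q/Q=>Q/Q/Q=>4/Q/Q=>4/(S)/Q=>4/(S/Q)/Q=>4/(Q/Q)/Q=>4/(4/Q)/Q=>4/(4/(S))/Q=>4/(4/(Q))/Q=>4/(4/(4))/Q=>4/(4/(4))/4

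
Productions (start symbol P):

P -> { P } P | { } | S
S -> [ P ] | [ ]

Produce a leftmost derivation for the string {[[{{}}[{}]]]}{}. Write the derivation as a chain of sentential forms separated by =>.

P => {P}P   [P -> { P } P]
{P}P => {S}P   [P -> S]
{S}P => {[P]}P   [S -> [ P ]]
{[P]}P => {[S]}P   [P -> S]
{[S]}P => {[[P]]}P   [S -> [ P ]]
{[[P]]}P => {[[{P}P]]}P   [P -> { P } P]
{[[{P}P]]}P => {[[{{}}P]]}P   [P -> { }]
{[[{{}}P]]}P => {[[{{}}S]]}P   [P -> S]
{[[{{}}S]]}P => {[[{{}}[P]]]}P   [S -> [ P ]]
{[[{{}}[P]]]}P => {[[{{}}[{}]]]}P   [P -> { }]
{[[{{}}[{}]]]}P => {[[{{}}[{}]]]}{}   [P -> { }]

P=>{P}P=>{S}P=>{[P]}P=>{[S]}P=>{[[P]]}P=>{[[{P}P]]}P=>{[[{{}}P]]}P=>{[[{{}}S]]}P=>{[[{{}}[P]]]}P=>{[[{{}}[{}]]]}P=>{[[{{}}[{}]]]}{}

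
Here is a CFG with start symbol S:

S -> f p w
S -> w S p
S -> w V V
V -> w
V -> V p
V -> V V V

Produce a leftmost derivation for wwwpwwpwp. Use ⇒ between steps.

S ⇒ wSp ⇒ wwVVp ⇒ wwVpVp ⇒ wwVVVpVp ⇒ wwVpVVpVp ⇒ wwwpVVpVp ⇒ wwwpwVpVp ⇒ wwwpwwpVp ⇒ wwwpwwpwp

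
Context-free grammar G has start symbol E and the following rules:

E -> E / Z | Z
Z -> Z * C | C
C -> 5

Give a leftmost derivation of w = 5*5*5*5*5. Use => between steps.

E=>Z=>Z*C=>Z*C*C=>Z*C*C*C=>Z*C*C*C*C=>C*C*C*C*C=>5*C*C*C*C=>5*5*C*C*C=>5*5*5*C*C=>5*5*5*5*C=>5*5*5*5*5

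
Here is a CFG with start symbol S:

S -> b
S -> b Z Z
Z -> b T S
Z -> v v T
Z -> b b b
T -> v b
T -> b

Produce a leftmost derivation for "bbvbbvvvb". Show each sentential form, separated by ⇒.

S⇒bZZ⇒bbTSZ⇒bbvbSZ⇒bbvbbZ⇒bbvbbvvT⇒bbvbbvvvb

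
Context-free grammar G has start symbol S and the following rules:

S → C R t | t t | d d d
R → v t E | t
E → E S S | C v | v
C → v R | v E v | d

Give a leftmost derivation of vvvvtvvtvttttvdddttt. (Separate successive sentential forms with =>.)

S => CRt   [S → C R t]
CRt => vEvRt   [C → v E v]
vEvRt => vvvRt   [E → v]
vvvRt => vvvvtEt   [R → v t E]
vvvvtEt => vvvvtESSt   [E → E S S]
vvvvtESSt => vvvvtCvSSt   [E → C v]
vvvvtCvSSt => vvvvtvRvSSt   [C → v R]
vvvvtvRvSSt => vvvvtvvtEvSSt   [R → v t E]
vvvvtvvtEvSSt => vvvvtvvtESSvSSt   [E → E S S]
vvvvtvvtESSvSSt => vvvvtvvtvSSvSSt   [E → v]
vvvvtvvtvSSvSSt => vvvvtvvtvttSvSSt   [S → t t]
vvvvtvvtvttSvSSt => vvvvtvvtvttttvSSt   [S → t t]
vvvvtvvtvttttvSSt => vvvvtvvtvttttvdddSt   [S → d d d]
vvvvtvvtvttttvdddSt => vvvvtvvtvttttvdddttt   [S → t t]

S => CRt => vEvRt => vvvRt => vvvvtEt => vvvvtESSt => vvvvtCvSSt => vvvvtvRvSSt => vvvvtvvtEvSSt => vvvvtvvtESSvSSt => vvvvtvvtvSSvSSt => vvvvtvvtvttSvSSt => vvvvtvvtvttttvSSt => vvvvtvvtvttttvdddSt => vvvvtvvtvttttvdddttt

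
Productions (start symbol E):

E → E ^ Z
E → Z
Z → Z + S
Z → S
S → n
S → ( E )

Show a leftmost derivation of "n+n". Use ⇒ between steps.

E ⇒ Z   [E → Z]
Z ⇒ Z+S   [Z → Z + S]
Z+S ⇒ S+S   [Z → S]
S+S ⇒ n+S   [S → n]
n+S ⇒ n+n   [S → n]

E ⇒ Z ⇒ Z+S ⇒ S+S ⇒ n+S ⇒ n+n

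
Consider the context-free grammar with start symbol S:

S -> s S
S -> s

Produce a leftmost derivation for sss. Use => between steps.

S => sS => ssS => sss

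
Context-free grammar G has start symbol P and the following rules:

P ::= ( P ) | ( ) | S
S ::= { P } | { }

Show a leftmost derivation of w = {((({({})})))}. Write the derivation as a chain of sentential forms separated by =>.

P => S => {P} => {(P)} => {((P))} => {(((P)))} => {(((S)))} => {((({P})))} => {((({(P)})))} => {((({(S)})))} => {((({({})})))}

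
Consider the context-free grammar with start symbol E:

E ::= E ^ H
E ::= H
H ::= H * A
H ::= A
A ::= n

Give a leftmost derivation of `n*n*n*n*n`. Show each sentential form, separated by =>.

E => H => H*A => H*A*A => H*A*A*A => H*A*A*A*A => A*A*A*A*A => n*A*A*A*A => n*n*A*A*A => n*n*n*A*A => n*n*n*n*A => n*n*n*n*n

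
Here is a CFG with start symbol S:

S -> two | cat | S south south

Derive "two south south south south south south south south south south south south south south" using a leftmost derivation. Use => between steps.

S => S south south => S south south south south => S south south south south south south => S south south south south south south south south => S south south south south south south south south south south => S south south south south south south south south south south south south => S south south south south south south south south south south south south south south => two south south south south south south south south south south south south south south

S => S south south   [S -> S south south]
S south south => S south south south south   [S -> S south south]
S south south south south => S south south south south south south   [S -> S south south]
S south south south south south south => S south south south south south south south south   [S -> S south south]
S south south south south south south south south => S south south south south south south south south south south   [S -> S south south]
S south south south south south south south south south south => S south south south south south south south south south south south south   [S -> S south south]
S south south south south south south south south south south south south => S south south south south south south south south south south south south south south   [S -> S south south]
S south south south south south south south south south south south south south south => two south south south south south south south south south south south south south south   [S -> two]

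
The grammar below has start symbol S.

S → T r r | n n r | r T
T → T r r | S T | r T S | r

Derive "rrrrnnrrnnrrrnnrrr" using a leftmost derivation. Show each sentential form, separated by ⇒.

S ⇒ Trr ⇒ rTSrr ⇒ rTrrSrr ⇒ rSTrrSrr ⇒ rrTTrrSrr ⇒ rrrTrrSrr ⇒ rrrrTSrrSrr ⇒ rrrrSTSrrSrr ⇒ rrrrnnrTSrrSrr ⇒ rrrrnnrrSrrSrr ⇒ rrrrnnrrnnrrrSrr ⇒ rrrrnnrrnnrrrnnrrr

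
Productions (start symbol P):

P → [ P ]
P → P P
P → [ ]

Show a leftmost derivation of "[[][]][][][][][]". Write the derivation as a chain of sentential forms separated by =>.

P=>PP=>PPP=>PPPP=>PPPPP=>PPPPPP=>[P]PPPPP=>[PP]PPPPP=>[[]P]PPPPP=>[[][]]PPPPP=>[[][]][]PPPP=>[[][]][][]PPP=>[[][]][][][]PP=>[[][]][][][][]P=>[[][]][][][][][]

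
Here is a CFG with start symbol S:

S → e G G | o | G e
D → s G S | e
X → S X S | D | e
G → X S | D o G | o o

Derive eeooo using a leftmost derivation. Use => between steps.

S => eGG => eXSG => eDSG => eeSG => eeoG => eeooo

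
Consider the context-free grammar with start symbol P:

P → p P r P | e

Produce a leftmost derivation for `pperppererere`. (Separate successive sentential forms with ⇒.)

P ⇒ pPrP   [P → p P r P]
pPrP ⇒ ppPrPrP   [P → p P r P]
ppPrPrP ⇒ pperPrP   [P → e]
pperPrP ⇒ pperpPrPrP   [P → p P r P]
pperpPrPrP ⇒ pperppPrPrPrP   [P → p P r P]
pperppPrPrPrP ⇒ pperpperPrPrP   [P → e]
pperpperPrPrP ⇒ pperppererPrP   [P → e]
pperppererPrP ⇒ pperpperererP   [P → e]
pperpperererP ⇒ pperppererere   [P → e]

P ⇒ pPrP ⇒ ppPrPrP ⇒ pperPrP ⇒ pperpPrPrP ⇒ pperppPrPrPrP ⇒ pperpperPrPrP ⇒ pperppererPrP ⇒ pperpperererP ⇒ pperppererere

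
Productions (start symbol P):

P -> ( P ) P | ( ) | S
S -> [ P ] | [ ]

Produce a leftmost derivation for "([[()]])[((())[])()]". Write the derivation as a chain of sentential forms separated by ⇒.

P ⇒ (P)P ⇒ (S)P ⇒ ([P])P ⇒ ([S])P ⇒ ([[P]])P ⇒ ([[()]])P ⇒ ([[()]])S ⇒ ([[()]])[P] ⇒ ([[()]])[(P)P] ⇒ ([[()]])[((P)P)P] ⇒ ([[()]])[((())P)P] ⇒ ([[()]])[((())S)P] ⇒ ([[()]])[((())[])P] ⇒ ([[()]])[((())[])()]

P ⇒ (P)P   [P -> ( P ) P]
(P)P ⇒ (S)P   [P -> S]
(S)P ⇒ ([P])P   [S -> [ P ]]
([P])P ⇒ ([S])P   [P -> S]
([S])P ⇒ ([[P]])P   [S -> [ P ]]
([[P]])P ⇒ ([[()]])P   [P -> ( )]
([[()]])P ⇒ ([[()]])S   [P -> S]
([[()]])S ⇒ ([[()]])[P]   [S -> [ P ]]
([[()]])[P] ⇒ ([[()]])[(P)P]   [P -> ( P ) P]
([[()]])[(P)P] ⇒ ([[()]])[((P)P)P]   [P -> ( P ) P]
([[()]])[((P)P)P] ⇒ ([[()]])[((())P)P]   [P -> ( )]
([[()]])[((())P)P] ⇒ ([[()]])[((())S)P]   [P -> S]
([[()]])[((())S)P] ⇒ ([[()]])[((())[])P]   [S -> [ ]]
([[()]])[((())[])P] ⇒ ([[()]])[((())[])()]   [P -> ( )]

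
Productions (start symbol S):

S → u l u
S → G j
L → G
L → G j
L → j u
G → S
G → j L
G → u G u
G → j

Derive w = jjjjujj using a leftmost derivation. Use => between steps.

S => Gj => jLj => jGj => jjLj => jjGjj => jjjLjj => jjjjujj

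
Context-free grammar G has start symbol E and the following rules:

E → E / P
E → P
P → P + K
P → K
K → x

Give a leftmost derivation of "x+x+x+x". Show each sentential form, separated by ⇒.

E⇒P⇒P+K⇒P+K+K⇒P+K+K+K⇒K+K+K+K⇒x+K+K+K⇒x+x+K+K⇒x+x+x+K⇒x+x+x+x

E ⇒ P   [E → P]
P ⇒ P+K   [P → P + K]
P+K ⇒ P+K+K   [P → P + K]
P+K+K ⇒ P+K+K+K   [P → P + K]
P+K+K+K ⇒ K+K+K+K   [P → K]
K+K+K+K ⇒ x+K+K+K   [K → x]
x+K+K+K ⇒ x+x+K+K   [K → x]
x+x+K+K ⇒ x+x+x+K   [K → x]
x+x+x+K ⇒ x+x+x+x   [K → x]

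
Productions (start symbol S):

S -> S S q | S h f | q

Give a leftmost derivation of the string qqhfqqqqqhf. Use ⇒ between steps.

S⇒Shf⇒SSqhf⇒qSqhf⇒qSSqqhf⇒qShfSqqhf⇒qqhfSqqhf⇒qqhfSSqqqhf⇒qqhfqSqqqhf⇒qqhfqqqqqhf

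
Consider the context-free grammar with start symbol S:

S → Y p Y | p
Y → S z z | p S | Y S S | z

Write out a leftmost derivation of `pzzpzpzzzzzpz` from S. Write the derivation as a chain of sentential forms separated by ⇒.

S ⇒ YpY   [S → Y p Y]
YpY ⇒ SzzpY   [Y → S z z]
SzzpY ⇒ YpYzzpY   [S → Y p Y]
YpYzzpY ⇒ SzzpYzzpY   [Y → S z z]
SzzpYzzpY ⇒ pzzpYzzpY   [S → p]
pzzpYzzpY ⇒ pzzpSzzzzpY   [Y → S z z]
pzzpSzzzzpY ⇒ pzzpYpYzzzzpY   [S → Y p Y]
pzzpYpYzzzzpY ⇒ pzzpzpYzzzzpY   [Y → z]
pzzpzpYzzzzpY ⇒ pzzpzpzzzzzpY   [Y → z]
pzzpzpzzzzzpY ⇒ pzzpzpzzzzzpz   [Y → z]

S⇒YpY⇒SzzpY⇒YpYzzpY⇒SzzpYzzpY⇒pzzpYzzpY⇒pzzpSzzzzpY⇒pzzpYpYzzzzpY⇒pzzpzpYzzzzpY⇒pzzpzpzzzzzpY⇒pzzpzpzzzzzpz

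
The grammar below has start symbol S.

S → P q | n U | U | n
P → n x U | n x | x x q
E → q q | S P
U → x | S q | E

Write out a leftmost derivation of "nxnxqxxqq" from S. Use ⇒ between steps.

S ⇒ Pq ⇒ nxUq ⇒ nxEq ⇒ nxSPq ⇒ nxPqPq ⇒ nxnxqPq ⇒ nxnxqxxqq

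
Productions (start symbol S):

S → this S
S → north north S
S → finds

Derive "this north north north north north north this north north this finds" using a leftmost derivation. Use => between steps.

S => this S => this north north S => this north north north north S => this north north north north north north S => this north north north north north north this S => this north north north north north north this north north S => this north north north north north north this north north this S => this north north north north north north this north north this finds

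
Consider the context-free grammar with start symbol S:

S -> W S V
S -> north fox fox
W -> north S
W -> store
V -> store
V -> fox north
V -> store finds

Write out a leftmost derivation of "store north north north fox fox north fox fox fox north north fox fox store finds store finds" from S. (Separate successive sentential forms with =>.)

S => W S V => store S V => store W S V V => store north S S V V => store north W S V S V V => store north north S S V S V V => store north north north fox fox S V S V V => store north north north fox fox north fox fox V S V V => store north north north fox fox north fox fox fox north S V V => store north north north fox fox north fox fox fox north north fox fox V V => store north north north fox fox north fox fox fox north north fox fox store finds V => store north north north fox fox north fox fox fox north north fox fox store finds store finds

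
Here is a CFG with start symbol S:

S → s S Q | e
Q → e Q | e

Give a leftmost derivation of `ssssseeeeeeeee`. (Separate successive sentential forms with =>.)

S => sSQ   [S → s S Q]
sSQ => ssSQQ   [S → s S Q]
ssSQQ => sssSQQQ   [S → s S Q]
sssSQQQ => ssssSQQQQ   [S → s S Q]
ssssSQQQQ => sssssSQQQQQ   [S → s S Q]
sssssSQQQQQ => ssssseQQQQQ   [S → e]
ssssseQQQQQ => ssssseeQQQQQ   [Q → e Q]
ssssseeQQQQQ => ssssseeeQQQQ   [Q → e]
ssssseeeQQQQ => ssssseeeeQQQQ   [Q → e Q]
ssssseeeeQQQQ => ssssseeeeeQQQQ   [Q → e Q]
ssssseeeeeQQQQ => ssssseeeeeeQQQ   [Q → e]
ssssseeeeeeQQQ => ssssseeeeeeeQQ   [Q → e]
ssssseeeeeeeQQ => ssssseeeeeeeeQ   [Q → e]
ssssseeeeeeeeQ => ssssseeeeeeeee   [Q → e]

S => sSQ => ssSQQ => sssSQQQ => ssssSQQQQ => sssssSQQQQQ => ssssseQQQQQ => ssssseeQQQQQ => ssssseeeQQQQ => ssssseeeeQQQQ => ssssseeeeeQQQQ => ssssseeeeeeQQQ => ssssseeeeeeeQQ => ssssseeeeeeeeQ => ssssseeeeeeeee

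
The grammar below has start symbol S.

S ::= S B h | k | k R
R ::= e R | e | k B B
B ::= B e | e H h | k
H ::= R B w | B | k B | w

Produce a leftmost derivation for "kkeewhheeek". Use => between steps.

S => kR   [S ::= k R]
kR => kkBB   [R ::= k B B]
kkBB => kkBeB   [B ::= B e]
kkBeB => kkBeeB   [B ::= B e]
kkBeeB => kkBeeeB   [B ::= B e]
kkBeeeB => kkeHheeeB   [B ::= e H h]
kkeHheeeB => kkeBheeeB   [H ::= B]
kkeBheeeB => kkeeHhheeeB   [B ::= e H h]
kkeeHhheeeB => kkeewhheeeB   [H ::= w]
kkeewhheeeB => kkeewhheeek   [B ::= k]

S => kR => kkBB => kkBeB => kkBeeB => kkBeeeB => kkeHheeeB => kkeBheeeB => kkeeHhheeeB => kkeewhheeeB => kkeewhheeek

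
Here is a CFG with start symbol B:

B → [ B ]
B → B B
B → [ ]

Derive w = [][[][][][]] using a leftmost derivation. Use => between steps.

B => BB   [B → B B]
BB => []B   [B → [ ]]
[]B => [][B]   [B → [ B ]]
[][B] => [][BB]   [B → B B]
[][BB] => [][BBB]   [B → B B]
[][BBB] => [][BBBB]   [B → B B]
[][BBBB] => [][[]BBB]   [B → [ ]]
[][[]BBB] => [][[][]BB]   [B → [ ]]
[][[][]BB] => [][[][][]B]   [B → [ ]]
[][[][][]B] => [][[][][][]]   [B → [ ]]

B=>BB=>[]B=>[][B]=>[][BB]=>[][BBB]=>[][BBBB]=>[][[]BBB]=>[][[][]BB]=>[][[][][]B]=>[][[][][][]]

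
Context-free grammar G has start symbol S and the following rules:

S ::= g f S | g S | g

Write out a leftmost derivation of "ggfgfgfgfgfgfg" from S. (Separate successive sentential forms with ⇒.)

S ⇒ gS   [S ::= g S]
gS ⇒ ggfS   [S ::= g f S]
ggfS ⇒ ggfgfS   [S ::= g f S]
ggfgfS ⇒ ggfgfgfS   [S ::= g f S]
ggfgfgfS ⇒ ggfgfgfgfS   [S ::= g f S]
ggfgfgfgfS ⇒ ggfgfgfgfgfS   [S ::= g f S]
ggfgfgfgfgfS ⇒ ggfgfgfgfgfgfS   [S ::= g f S]
ggfgfgfgfgfgfS ⇒ ggfgfgfgfgfgfg   [S ::= g]

S ⇒ gS ⇒ ggfS ⇒ ggfgfS ⇒ ggfgfgfS ⇒ ggfgfgfgfS ⇒ ggfgfgfgfgfS ⇒ ggfgfgfgfgfgfS ⇒ ggfgfgfgfgfgfg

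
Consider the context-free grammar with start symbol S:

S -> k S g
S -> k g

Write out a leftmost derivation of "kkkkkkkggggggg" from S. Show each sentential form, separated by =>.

S => kSg => kkSgg => kkkSggg => kkkkSgggg => kkkkkSggggg => kkkkkkSgggggg => kkkkkkkggggggg

S => kSg   [S -> k S g]
kSg => kkSgg   [S -> k S g]
kkSgg => kkkSggg   [S -> k S g]
kkkSggg => kkkkSgggg   [S -> k S g]
kkkkSgggg => kkkkkSggggg   [S -> k S g]
kkkkkSggggg => kkkkkkSgggggg   [S -> k S g]
kkkkkkSgggggg => kkkkkkkggggggg   [S -> k g]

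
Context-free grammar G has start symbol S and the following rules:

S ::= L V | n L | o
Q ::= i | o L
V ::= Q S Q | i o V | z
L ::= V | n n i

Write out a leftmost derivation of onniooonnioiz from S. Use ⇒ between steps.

S⇒LV⇒VV⇒QSQV⇒oLSQV⇒onniSQV⇒onnioQV⇒onniooLV⇒onniooVV⇒onniooQSQV⇒onnioooLSQV⇒onniooonniSQV⇒onniooonnioQV⇒onniooonnioiV⇒onniooonnioiz

S ⇒ LV   [S ::= L V]
LV ⇒ VV   [L ::= V]
VV ⇒ QSQV   [V ::= Q S Q]
QSQV ⇒ oLSQV   [Q ::= o L]
oLSQV ⇒ onniSQV   [L ::= n n i]
onniSQV ⇒ onnioQV   [S ::= o]
onnioQV ⇒ onniooLV   [Q ::= o L]
onniooLV ⇒ onniooVV   [L ::= V]
onniooVV ⇒ onniooQSQV   [V ::= Q S Q]
onniooQSQV ⇒ onnioooLSQV   [Q ::= o L]
onnioooLSQV ⇒ onniooonniSQV   [L ::= n n i]
onniooonniSQV ⇒ onniooonnioQV   [S ::= o]
onniooonnioQV ⇒ onniooonnioiV   [Q ::= i]
onniooonnioiV ⇒ onniooonnioiz   [V ::= z]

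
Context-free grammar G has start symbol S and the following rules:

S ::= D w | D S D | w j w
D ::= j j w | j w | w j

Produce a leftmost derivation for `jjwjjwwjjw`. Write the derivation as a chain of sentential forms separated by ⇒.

S ⇒ DSD   [S ::= D S D]
DSD ⇒ jjwSD   [D ::= j j w]
jjwSD ⇒ jjwDwD   [S ::= D w]
jjwDwD ⇒ jjwjjwwD   [D ::= j j w]
jjwjjwwD ⇒ jjwjjwwjjw   [D ::= j j w]

S ⇒ DSD ⇒ jjwSD ⇒ jjwDwD ⇒ jjwjjwwD ⇒ jjwjjwwjjw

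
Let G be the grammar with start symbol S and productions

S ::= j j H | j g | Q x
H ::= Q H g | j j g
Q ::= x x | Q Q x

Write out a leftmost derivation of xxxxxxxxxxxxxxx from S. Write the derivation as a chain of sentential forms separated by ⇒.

S ⇒ Qx ⇒ QQxx ⇒ QQxQxx ⇒ QQxQxQxx ⇒ QQxQxQxQxx ⇒ xxQxQxQxQxx ⇒ xxxxxQxQxQxx ⇒ xxxxxxxxQxQxx ⇒ xxxxxxxxxxxQxx ⇒ xxxxxxxxxxxxxxx

S ⇒ Qx   [S ::= Q x]
Qx ⇒ QQxx   [Q ::= Q Q x]
QQxx ⇒ QQxQxx   [Q ::= Q Q x]
QQxQxx ⇒ QQxQxQxx   [Q ::= Q Q x]
QQxQxQxx ⇒ QQxQxQxQxx   [Q ::= Q Q x]
QQxQxQxQxx ⇒ xxQxQxQxQxx   [Q ::= x x]
xxQxQxQxQxx ⇒ xxxxxQxQxQxx   [Q ::= x x]
xxxxxQxQxQxx ⇒ xxxxxxxxQxQxx   [Q ::= x x]
xxxxxxxxQxQxx ⇒ xxxxxxxxxxxQxx   [Q ::= x x]
xxxxxxxxxxxQxx ⇒ xxxxxxxxxxxxxxx   [Q ::= x x]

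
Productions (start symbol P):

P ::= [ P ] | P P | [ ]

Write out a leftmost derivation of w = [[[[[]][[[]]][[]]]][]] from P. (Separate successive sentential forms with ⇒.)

P ⇒ [P]   [P ::= [ P ]]
[P] ⇒ [PP]   [P ::= P P]
[PP] ⇒ [[P]P]   [P ::= [ P ]]
[[P]P] ⇒ [[[P]]P]   [P ::= [ P ]]
[[[P]]P] ⇒ [[[PP]]P]   [P ::= P P]
[[[PP]]P] ⇒ [[[[P]P]]P]   [P ::= [ P ]]
[[[[P]P]]P] ⇒ [[[[[]]P]]P]   [P ::= [ ]]
[[[[[]]P]]P] ⇒ [[[[[]]PP]]P]   [P ::= P P]
[[[[[]]PP]]P] ⇒ [[[[[]][P]P]]P]   [P ::= [ P ]]
[[[[[]][P]P]]P] ⇒ [[[[[]][[P]]P]]P]   [P ::= [ P ]]
[[[[[]][[P]]P]]P] ⇒ [[[[[]][[[]]]P]]P]   [P ::= [ ]]
[[[[[]][[[]]]P]]P] ⇒ [[[[[]][[[]]][P]]]P]   [P ::= [ P ]]
[[[[[]][[[]]][P]]]P] ⇒ [[[[[]][[[]]][[]]]]P]   [P ::= [ ]]
[[[[[]][[[]]][[]]]]P] ⇒ [[[[[]][[[]]][[]]]][]]   [P ::= [ ]]

P ⇒ [P] ⇒ [PP] ⇒ [[P]P] ⇒ [[[P]]P] ⇒ [[[PP]]P] ⇒ [[[[P]P]]P] ⇒ [[[[[]]P]]P] ⇒ [[[[[]]PP]]P] ⇒ [[[[[]][P]P]]P] ⇒ [[[[[]][[P]]P]]P] ⇒ [[[[[]][[[]]]P]]P] ⇒ [[[[[]][[[]]][P]]]P] ⇒ [[[[[]][[[]]][[]]]]P] ⇒ [[[[[]][[[]]][[]]]][]]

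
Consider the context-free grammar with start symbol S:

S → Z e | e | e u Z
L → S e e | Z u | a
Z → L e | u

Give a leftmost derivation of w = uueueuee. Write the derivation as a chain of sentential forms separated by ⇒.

S ⇒ Ze ⇒ Lee ⇒ Zuee ⇒ Leuee ⇒ Zueuee ⇒ Leueuee ⇒ Zueueuee ⇒ uueueuee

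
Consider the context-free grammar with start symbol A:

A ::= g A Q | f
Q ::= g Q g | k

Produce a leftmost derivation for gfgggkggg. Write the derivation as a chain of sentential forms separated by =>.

A => gAQ => gfQ => gfgQg => gfggQgg => gfgggQggg => gfgggkggg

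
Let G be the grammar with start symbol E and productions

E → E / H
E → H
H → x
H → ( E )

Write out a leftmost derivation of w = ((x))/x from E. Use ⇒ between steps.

E ⇒ E/H   [E → E / H]
E/H ⇒ H/H   [E → H]
H/H ⇒ (E)/H   [H → ( E )]
(E)/H ⇒ (H)/H   [E → H]
(H)/H ⇒ ((E))/H   [H → ( E )]
((E))/H ⇒ ((H))/H   [E → H]
((H))/H ⇒ ((x))/H   [H → x]
((x))/H ⇒ ((x))/x   [H → x]

E ⇒ E/H ⇒ H/H ⇒ (E)/H ⇒ (H)/H ⇒ ((E))/H ⇒ ((H))/H ⇒ ((x))/H ⇒ ((x))/x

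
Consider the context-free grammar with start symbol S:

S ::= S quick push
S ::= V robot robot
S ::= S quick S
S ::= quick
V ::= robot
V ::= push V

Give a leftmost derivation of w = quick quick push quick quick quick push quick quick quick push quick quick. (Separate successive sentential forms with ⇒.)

S ⇒ S quick S ⇒ S quick push quick S ⇒ quick quick push quick S ⇒ quick quick push quick S quick S ⇒ quick quick push quick S quick push quick S ⇒ quick quick push quick quick quick push quick S ⇒ quick quick push quick quick quick push quick S quick S ⇒ quick quick push quick quick quick push quick S quick push quick S ⇒ quick quick push quick quick quick push quick quick quick push quick S ⇒ quick quick push quick quick quick push quick quick quick push quick quick

S ⇒ S quick S   [S ::= S quick S]
S quick S ⇒ S quick push quick S   [S ::= S quick push]
S quick push quick S ⇒ quick quick push quick S   [S ::= quick]
quick quick push quick S ⇒ quick quick push quick S quick S   [S ::= S quick S]
quick quick push quick S quick S ⇒ quick quick push quick S quick push quick S   [S ::= S quick push]
quick quick push quick S quick push quick S ⇒ quick quick push quick quick quick push quick S   [S ::= quick]
quick quick push quick quick quick push quick S ⇒ quick quick push quick quick quick push quick S quick S   [S ::= S quick S]
quick quick push quick quick quick push quick S quick S ⇒ quick quick push quick quick quick push quick S quick push quick S   [S ::= S quick push]
quick quick push quick quick quick push quick S quick push quick S ⇒ quick quick push quick quick quick push quick quick quick push quick S   [S ::= quick]
quick quick push quick quick quick push quick quick quick push quick S ⇒ quick quick push quick quick quick push quick quick quick push quick quick   [S ::= quick]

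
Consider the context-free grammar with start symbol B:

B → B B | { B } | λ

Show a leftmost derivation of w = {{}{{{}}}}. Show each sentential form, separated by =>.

B => BB   [B → B B]
BB => {B}B   [B → { B }]
{B}B => {BB}B   [B → B B]
{BB}B => {{B}B}B   [B → { B }]
{{B}B}B => {{}B}B   [B → λ]
{{}B}B => {{}{B}}B   [B → { B }]
{{}{B}}B => {{}{{B}}}B   [B → { B }]
{{}{{B}}}B => {{}{{{B}}}}B   [B → { B }]
{{}{{{B}}}}B => {{}{{{}}}}B   [B → λ]
{{}{{{}}}}B => {{}{{{}}}}   [B → λ]

B => BB => {B}B => {BB}B => {{B}B}B => {{}B}B => {{}{B}}B => {{}{{B}}}B => {{}{{{B}}}}B => {{}{{{}}}}B => {{}{{{}}}}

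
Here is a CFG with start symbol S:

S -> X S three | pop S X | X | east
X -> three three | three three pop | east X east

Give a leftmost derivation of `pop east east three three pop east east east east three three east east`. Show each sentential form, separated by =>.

S => pop S X   [S -> pop S X]
pop S X => pop X X   [S -> X]
pop X X => pop east X east X   [X -> east X east]
pop east X east X => pop east east X east east X   [X -> east X east]
pop east east X east east X => pop east east three three pop east east X   [X -> three three pop]
pop east east three three pop east east X => pop east east three three pop east east east X east   [X -> east X east]
pop east east three three pop east east east X east => pop east east three three pop east east east east X east east   [X -> east X east]
pop east east three three pop east east east east X east east => pop east east three three pop east east east east three three east east   [X -> three three]

S => pop S X => pop X X => pop east X east X => pop east east X east east X => pop east east three three pop east east X => pop east east three three pop east east east X east => pop east east three three pop east east east east X east east => pop east east three three pop east east east east three three east east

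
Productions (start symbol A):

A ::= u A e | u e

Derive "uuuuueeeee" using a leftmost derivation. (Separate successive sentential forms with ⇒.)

A ⇒ uAe   [A ::= u A e]
uAe ⇒ uuAee   [A ::= u A e]
uuAee ⇒ uuuAeee   [A ::= u A e]
uuuAeee ⇒ uuuuAeeee   [A ::= u A e]
uuuuAeeee ⇒ uuuuueeeee   [A ::= u e]

A ⇒ uAe ⇒ uuAee ⇒ uuuAeee ⇒ uuuuAeeee ⇒ uuuuueeeee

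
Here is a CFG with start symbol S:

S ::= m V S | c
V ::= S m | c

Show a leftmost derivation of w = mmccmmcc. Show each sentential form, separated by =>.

S => mVS   [S ::= m V S]
mVS => mSmS   [V ::= S m]
mSmS => mmVSmS   [S ::= m V S]
mmVSmS => mmcSmS   [V ::= c]
mmcSmS => mmccmS   [S ::= c]
mmccmS => mmccmmVS   [S ::= m V S]
mmccmmVS => mmccmmcS   [V ::= c]
mmccmmcS => mmccmmcc   [S ::= c]

S => mVS => mSmS => mmVSmS => mmcSmS => mmccmS => mmccmmVS => mmccmmcS => mmccmmcc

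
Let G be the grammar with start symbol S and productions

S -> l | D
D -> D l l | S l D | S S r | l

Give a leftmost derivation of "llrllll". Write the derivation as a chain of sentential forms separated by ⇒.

S ⇒ D ⇒ SlD ⇒ DlD ⇒ DlllD ⇒ SSrlllD ⇒ DSrlllD ⇒ lSrlllD ⇒ llrlllD ⇒ llrllll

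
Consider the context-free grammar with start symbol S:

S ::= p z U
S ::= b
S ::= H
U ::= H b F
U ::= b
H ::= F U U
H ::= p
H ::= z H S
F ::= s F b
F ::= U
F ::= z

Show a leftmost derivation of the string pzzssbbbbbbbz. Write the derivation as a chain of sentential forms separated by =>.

S => pzU => pzHbF => pzzHSbF => pzzFUUSbF => pzzsFbUUSbF => pzzssFbbUUSbF => pzzssUbbUUSbF => pzzssbbbUUSbF => pzzssbbbbUSbF => pzzssbbbbbSbF => pzzssbbbbbbbF => pzzssbbbbbbbz

S => pzU   [S ::= p z U]
pzU => pzHbF   [U ::= H b F]
pzHbF => pzzHSbF   [H ::= z H S]
pzzHSbF => pzzFUUSbF   [H ::= F U U]
pzzFUUSbF => pzzsFbUUSbF   [F ::= s F b]
pzzsFbUUSbF => pzzssFbbUUSbF   [F ::= s F b]
pzzssFbbUUSbF => pzzssUbbUUSbF   [F ::= U]
pzzssUbbUUSbF => pzzssbbbUUSbF   [U ::= b]
pzzssbbbUUSbF => pzzssbbbbUSbF   [U ::= b]
pzzssbbbbUSbF => pzzssbbbbbSbF   [U ::= b]
pzzssbbbbbSbF => pzzssbbbbbbbF   [S ::= b]
pzzssbbbbbbbF => pzzssbbbbbbbz   [F ::= z]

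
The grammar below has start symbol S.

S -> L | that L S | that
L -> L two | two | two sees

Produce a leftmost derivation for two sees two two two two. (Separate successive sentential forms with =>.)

S => L => L two => L two two => L two two two => L two two two two => two sees two two two two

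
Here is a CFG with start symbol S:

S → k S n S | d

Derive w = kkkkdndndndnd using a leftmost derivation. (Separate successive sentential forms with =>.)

S => kSnS   [S → k S n S]
kSnS => kkSnSnS   [S → k S n S]
kkSnSnS => kkkSnSnSnS   [S → k S n S]
kkkSnSnSnS => kkkkSnSnSnSnS   [S → k S n S]
kkkkSnSnSnSnS => kkkkdnSnSnSnS   [S → d]
kkkkdnSnSnSnS => kkkkdndnSnSnS   [S → d]
kkkkdndnSnSnS => kkkkdndndnSnS   [S → d]
kkkkdndndnSnS => kkkkdndndndnS   [S → d]
kkkkdndndndnS => kkkkdndndndnd   [S → d]

S => kSnS => kkSnSnS => kkkSnSnSnS => kkkkSnSnSnSnS => kkkkdnSnSnSnS => kkkkdndnSnSnS => kkkkdndndnSnS => kkkkdndndndnS => kkkkdndndndnd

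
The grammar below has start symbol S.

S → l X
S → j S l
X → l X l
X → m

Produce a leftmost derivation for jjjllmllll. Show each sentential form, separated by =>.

S=>jSl=>jjSll=>jjjSlll=>jjjlXlll=>jjjllXllll=>jjjllmllll

S => jSl   [S → j S l]
jSl => jjSll   [S → j S l]
jjSll => jjjSlll   [S → j S l]
jjjSlll => jjjlXlll   [S → l X]
jjjlXlll => jjjllXllll   [X → l X l]
jjjllXllll => jjjllmllll   [X → m]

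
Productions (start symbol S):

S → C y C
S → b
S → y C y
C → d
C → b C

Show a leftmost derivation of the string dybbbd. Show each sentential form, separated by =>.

S => CyC   [S → C y C]
CyC => dyC   [C → d]
dyC => dybC   [C → b C]
dybC => dybbC   [C → b C]
dybbC => dybbbC   [C → b C]
dybbbC => dybbbd   [C → d]

S => CyC => dyC => dybC => dybbC => dybbbC => dybbbd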